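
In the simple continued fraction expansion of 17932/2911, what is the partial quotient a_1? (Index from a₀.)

17932 = 6·2911 + 466   →  a_0 = 6
2911 = 6·466 + 115   →  a_1 = 6

6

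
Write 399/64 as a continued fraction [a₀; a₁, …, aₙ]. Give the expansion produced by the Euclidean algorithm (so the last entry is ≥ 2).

399 = 6*64 + 15
64 = 4*15 + 4
15 = 3*4 + 3
4 = 1*3 + 1
3 = 3*1 + 0  (stop)
So 399/64 = [6; 4, 3, 1, 3].

[6; 4, 3, 1, 3]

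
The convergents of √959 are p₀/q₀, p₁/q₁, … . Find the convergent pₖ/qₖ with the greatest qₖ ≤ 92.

√959 = [30; 1, 29, 1, 60, …] (period length 4).
Convergents:
  p_0/q_0 = 30/1
  p_1/q_1 = 31/1
  p_2/q_2 = 929/30
  p_3/q_3 = 960/31
  p_4/q_4 = 58529/1890
q_3 = 31 ≤ 92 < 1890 = q_4, so the answer is 960/31.

960/31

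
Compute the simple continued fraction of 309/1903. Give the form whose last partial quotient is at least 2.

309 = 0×1903 + 309
1903 = 6×309 + 49
309 = 6×49 + 15
49 = 3×15 + 4
15 = 3×4 + 3
4 = 1×3 + 1
3 = 3×1 + 0  (stop)
So 309/1903 = [0; 6, 6, 3, 3, 1, 3].

[0; 6, 6, 3, 3, 1, 3]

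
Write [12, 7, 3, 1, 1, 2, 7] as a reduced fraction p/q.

Fold from the inside: start with 7/1.
  2 + 1/7 = 15/7
  1 + 7/15 = 22/15
  1 + 15/22 = 37/22
  3 + 22/37 = 133/37
  7 + 37/133 = 968/133
  12 + 133/968 = 11749/968

11749/968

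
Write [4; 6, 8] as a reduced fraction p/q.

204/49

Fold from the inside: start with 8/1.
  6 + 1/8 = 49/8
  4 + 8/49 = 204/49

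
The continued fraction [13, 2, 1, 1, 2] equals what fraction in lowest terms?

Using pₖ = aₖpₖ₋₁ + pₖ₋₂ and qₖ = aₖqₖ₋₁ + qₖ₋₂:
  k=0: a=13, p=13, q=1
  k=1: a=2, p=27, q=2
  k=2: a=1, p=40, q=3
  k=3: a=1, p=67, q=5
  k=4: a=2, p=174, q=13

174/13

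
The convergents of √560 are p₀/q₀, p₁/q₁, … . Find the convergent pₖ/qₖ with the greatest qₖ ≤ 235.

√560 = [23; 1, 1, 1, 46, …] (period length 4).
Convergents:
  p_0/q_0 = 23/1
  p_1/q_1 = 24/1
  p_2/q_2 = 47/2
  p_3/q_3 = 71/3
  p_4/q_4 = 3313/140
  p_5/q_5 = 3384/143
  p_6/q_6 = 6697/283
q_5 = 143 ≤ 235 < 283 = q_6, so the answer is 3384/143.

3384/143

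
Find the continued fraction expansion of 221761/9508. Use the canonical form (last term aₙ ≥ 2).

[23; 3, 11, 9, 4, 3, 2]

221761 = 23×9508 + 3077
9508 = 3×3077 + 277
3077 = 11×277 + 30
277 = 9×30 + 7
30 = 4×7 + 2
7 = 3×2 + 1
2 = 2×1 + 0  (stop)
So 221761/9508 = [23; 3, 11, 9, 4, 3, 2].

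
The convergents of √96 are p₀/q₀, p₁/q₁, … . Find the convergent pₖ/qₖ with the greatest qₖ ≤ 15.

49/5

√96 = [9; 1, 3, 1, 18, …] (period length 4).
Convergents:
  p_0/q_0 = 9/1
  p_1/q_1 = 10/1
  p_2/q_2 = 39/4
  p_3/q_3 = 49/5
  p_4/q_4 = 921/94
q_3 = 5 ≤ 15 < 94 = q_4, so the answer is 49/5.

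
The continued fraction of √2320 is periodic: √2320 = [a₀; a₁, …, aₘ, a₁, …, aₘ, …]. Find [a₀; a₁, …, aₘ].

[48; 6, 96]

a₀ = ⌊√2320⌋ = 48.
With m₀=0, d₀=1 and mₖ₊₁ = dₖaₖ − mₖ, dₖ₊₁ = (n − mₖ₊₁²)/dₖ, aₖ₊₁ = ⌊(a₀+mₖ₊₁)/dₖ₊₁⌋:
  k=1: m=48, d=16, a=6
  k=2: m=48, d=1, a=96
d=1 and a=2a₀=96 at k=2, so the next step gives (m, d) = (48, 16) again — its k=1 value — and the period has length 2.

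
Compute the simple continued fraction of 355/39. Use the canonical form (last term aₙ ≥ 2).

[9; 9, 1, 3]

355 = 9·39 + 4
39 = 9·4 + 3
4 = 1·3 + 1
3 = 3·1 + 0  (stop)
So 355/39 = [9; 9, 1, 3].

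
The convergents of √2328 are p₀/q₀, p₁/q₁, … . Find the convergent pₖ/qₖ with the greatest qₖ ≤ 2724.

74497/1544

√2328 = [48; 4, 96, …] (period length 2).
Convergents:
  p_0/q_0 = 48/1
  p_1/q_1 = 193/4
  p_2/q_2 = 18576/385
  p_3/q_3 = 74497/1544
  p_4/q_4 = 7170288/148609
q_3 = 1544 ≤ 2724 < 148609 = q_4, so the answer is 74497/1544.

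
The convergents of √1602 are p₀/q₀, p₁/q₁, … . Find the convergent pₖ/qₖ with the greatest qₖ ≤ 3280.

128120/3201

√1602 = [40; 40, 80, …] (period length 2).
Convergents:
  p_0/q_0 = 40/1
  p_1/q_1 = 1601/40
  p_2/q_2 = 128120/3201
  p_3/q_3 = 5126401/128080
q_2 = 3201 ≤ 3280 < 128080 = q_3, so the answer is 128120/3201.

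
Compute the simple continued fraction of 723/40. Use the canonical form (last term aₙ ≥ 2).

[18; 13, 3]

723 = 18·40 + 3
40 = 13·3 + 1
3 = 3·1 + 0  (stop)
So 723/40 = [18; 13, 3].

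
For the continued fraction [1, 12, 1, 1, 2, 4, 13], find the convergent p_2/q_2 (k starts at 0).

Using pₖ = aₖpₖ₋₁ + pₖ₋₂, qₖ = aₖqₖ₋₁ + qₖ₋₂ (with p₋₁=1, p₋₂=0, q₋₁=0, q₋₂=1):
  k=0: a=1, p=1, q=1
  k=1: a=12, p=13, q=12
  k=2: a=1, p=14, q=13

14/13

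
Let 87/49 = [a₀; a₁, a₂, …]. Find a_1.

87 = 1·49 + 38   →  a_0 = 1
49 = 1·38 + 11   →  a_1 = 1

1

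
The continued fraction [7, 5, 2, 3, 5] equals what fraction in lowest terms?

1444/201

Fold from the inside: start with 5/1.
  3 + 1/5 = 16/5
  2 + 5/16 = 37/16
  5 + 16/37 = 201/37
  7 + 37/201 = 1444/201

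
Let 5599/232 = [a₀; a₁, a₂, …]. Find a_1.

5599 = 24·232 + 31   →  a_0 = 24
232 = 7·31 + 15   →  a_1 = 7

7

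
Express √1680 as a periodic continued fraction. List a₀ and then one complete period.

[40; 1, 80]

a₀ = ⌊√1680⌋ = 40.
With m₀=0, d₀=1 and mₖ₊₁ = dₖaₖ − mₖ, dₖ₊₁ = (n − mₖ₊₁²)/dₖ, aₖ₊₁ = ⌊(a₀+mₖ₊₁)/dₖ₊₁⌋:
  k=1: m=40, d=80, a=1
  k=2: m=40, d=1, a=80
d=1 and a=2a₀=80 at k=2, so the next step gives (m, d) = (40, 80) again — its k=1 value — and the period has length 2.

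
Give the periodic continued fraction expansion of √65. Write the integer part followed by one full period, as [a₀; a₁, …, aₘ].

[8; 16]

a₀ = ⌊√65⌋ = 8.
With m₀=0, d₀=1 and mₖ₊₁ = dₖaₖ − mₖ, dₖ₊₁ = (n − mₖ₊₁²)/dₖ, aₖ₊₁ = ⌊(a₀+mₖ₊₁)/dₖ₊₁⌋:
  k=1: m=8, d=1, a=16
d=1 and a=2a₀=16 at k=1, so the next step gives (m, d) = (8, 1) again — its k=1 value — and the period has length 1.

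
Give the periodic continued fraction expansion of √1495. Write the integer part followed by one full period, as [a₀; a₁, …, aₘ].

[38; 1, 1, 1, 76]

a₀ = ⌊√1495⌋ = 38.
With m₀=0, d₀=1 and mₖ₊₁ = dₖaₖ − mₖ, dₖ₊₁ = (n − mₖ₊₁²)/dₖ, aₖ₊₁ = ⌊(a₀+mₖ₊₁)/dₖ₊₁⌋:
  k=1: m=38, d=51, a=1
  k=2: m=13, d=26, a=1
  k=3: m=13, d=51, a=1
  k=4: m=38, d=1, a=76
d=1 and a=2a₀=76 at k=4, so the next step gives (m, d) = (38, 51) again — its k=1 value — and the period has length 4.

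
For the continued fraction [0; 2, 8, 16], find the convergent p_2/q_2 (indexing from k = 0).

Using pₖ = aₖpₖ₋₁ + pₖ₋₂, qₖ = aₖqₖ₋₁ + qₖ₋₂ (with p₋₁=1, p₋₂=0, q₋₁=0, q₋₂=1):
  k=0: a=0, p=0, q=1
  k=1: a=2, p=1, q=2
  k=2: a=8, p=8, q=17

8/17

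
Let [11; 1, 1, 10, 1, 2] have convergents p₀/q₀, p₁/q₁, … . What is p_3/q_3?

242/21

Using pₖ = aₖpₖ₋₁ + pₖ₋₂, qₖ = aₖqₖ₋₁ + qₖ₋₂ (with p₋₁=1, p₋₂=0, q₋₁=0, q₋₂=1):
  k=0: a=11, p=11, q=1
  k=1: a=1, p=12, q=1
  k=2: a=1, p=23, q=2
  k=3: a=10, p=242, q=21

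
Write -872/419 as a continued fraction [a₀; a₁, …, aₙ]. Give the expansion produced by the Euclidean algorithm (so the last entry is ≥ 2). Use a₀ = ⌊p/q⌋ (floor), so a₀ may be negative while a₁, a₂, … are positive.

-872 = -3×419 + 385
419 = 1×385 + 34
385 = 11×34 + 11
34 = 3×11 + 1
11 = 11×1 + 0  (stop)
So -872/419 = [-3; 1, 11, 3, 11].

[-3; 1, 11, 3, 11]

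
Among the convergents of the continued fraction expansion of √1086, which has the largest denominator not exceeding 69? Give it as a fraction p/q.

√1086 = [32; 1, 20, 1, 64, …] (period length 4).
Convergents:
  p_0/q_0 = 32/1
  p_1/q_1 = 33/1
  p_2/q_2 = 692/21
  p_3/q_3 = 725/22
  p_4/q_4 = 47092/1429
q_3 = 22 ≤ 69 < 1429 = q_4, so the answer is 725/22.

725/22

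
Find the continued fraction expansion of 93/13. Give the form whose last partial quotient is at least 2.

[7; 6, 2]

93 = 7*13 + 2
13 = 6*2 + 1
2 = 2*1 + 0  (stop)
So 93/13 = [7; 6, 2].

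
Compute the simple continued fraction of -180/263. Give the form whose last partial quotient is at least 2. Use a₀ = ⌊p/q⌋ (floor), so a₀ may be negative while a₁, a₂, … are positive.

[-1; 3, 5, 1, 13]

-180 = -1*263 + 83
263 = 3*83 + 14
83 = 5*14 + 13
14 = 1*13 + 1
13 = 13*1 + 0  (stop)
So -180/263 = [-1; 3, 5, 1, 13].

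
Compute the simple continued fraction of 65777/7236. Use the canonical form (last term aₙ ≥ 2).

65777 = 9×7236 + 653
7236 = 11×653 + 53
653 = 12×53 + 17
53 = 3×17 + 2
17 = 8×2 + 1
2 = 2×1 + 0  (stop)
So 65777/7236 = [9; 11, 12, 3, 8, 2].

[9; 11, 12, 3, 8, 2]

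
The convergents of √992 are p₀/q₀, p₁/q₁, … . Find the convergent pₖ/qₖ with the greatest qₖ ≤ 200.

3937/125

√992 = [31; 2, 62, …] (period length 2).
Convergents:
  p_0/q_0 = 31/1
  p_1/q_1 = 63/2
  p_2/q_2 = 3937/125
  p_3/q_3 = 7937/252
q_2 = 125 ≤ 200 < 252 = q_3, so the answer is 3937/125.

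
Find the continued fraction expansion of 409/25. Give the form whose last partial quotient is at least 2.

409 = 16*25 + 9
25 = 2*9 + 7
9 = 1*7 + 2
7 = 3*2 + 1
2 = 2*1 + 0  (stop)
So 409/25 = [16; 2, 1, 3, 2].

[16; 2, 1, 3, 2]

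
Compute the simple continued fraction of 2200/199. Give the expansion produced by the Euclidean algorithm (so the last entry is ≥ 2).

[11; 18, 11]

2200 = 11·199 + 11
199 = 18·11 + 1
11 = 11·1 + 0  (stop)
So 2200/199 = [11; 18, 11].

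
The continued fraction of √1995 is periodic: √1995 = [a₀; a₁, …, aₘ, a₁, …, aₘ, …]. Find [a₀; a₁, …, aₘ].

a₀ = ⌊√1995⌋ = 44.
With m₀=0, d₀=1 and mₖ₊₁ = dₖaₖ − mₖ, dₖ₊₁ = (n − mₖ₊₁²)/dₖ, aₖ₊₁ = ⌊(a₀+mₖ₊₁)/dₖ₊₁⌋:
  k=1: m=44, d=59, a=1
  k=2: m=15, d=30, a=1
  k=3: m=15, d=59, a=1
  k=4: m=44, d=1, a=88
d=1 and a=2a₀=88 at k=4, so the next step gives (m, d) = (44, 59) again — its k=1 value — and the period has length 4.

[44; 1, 1, 1, 88]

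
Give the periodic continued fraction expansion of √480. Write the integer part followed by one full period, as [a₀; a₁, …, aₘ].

a₀ = ⌊√480⌋ = 21.
With m₀=0, d₀=1 and mₖ₊₁ = dₖaₖ − mₖ, dₖ₊₁ = (n − mₖ₊₁²)/dₖ, aₖ₊₁ = ⌊(a₀+mₖ₊₁)/dₖ₊₁⌋:
  k=1: m=21, d=39, a=1
  k=2: m=18, d=4, a=9
  k=3: m=18, d=39, a=1
  k=4: m=21, d=1, a=42
d=1 and a=2a₀=42 at k=4, so the next step gives (m, d) = (21, 39) again — its k=1 value — and the period has length 4.

[21; 1, 9, 1, 42]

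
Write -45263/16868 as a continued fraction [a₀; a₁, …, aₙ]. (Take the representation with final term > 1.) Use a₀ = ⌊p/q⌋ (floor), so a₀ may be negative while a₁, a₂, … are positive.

[-3; 3, 6, 3, 8, 2, 7, 2]

-45263 = -3·16868 + 5341
16868 = 3·5341 + 845
5341 = 6·845 + 271
845 = 3·271 + 32
271 = 8·32 + 15
32 = 2·15 + 2
15 = 7·2 + 1
2 = 2·1 + 0  (stop)
So -45263/16868 = [-3; 3, 6, 3, 8, 2, 7, 2].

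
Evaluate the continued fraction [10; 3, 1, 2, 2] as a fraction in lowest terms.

267/26

Fold from the inside: start with 2/1.
  2 + 1/2 = 5/2
  1 + 2/5 = 7/5
  3 + 5/7 = 26/7
  10 + 7/26 = 267/26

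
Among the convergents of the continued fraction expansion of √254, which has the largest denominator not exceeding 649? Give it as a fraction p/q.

√254 = [15; 1, 14, 1, 30, …] (period length 4).
Convergents:
  p_0/q_0 = 15/1
  p_1/q_1 = 16/1
  p_2/q_2 = 239/15
  p_3/q_3 = 255/16
  p_4/q_4 = 7889/495
  p_5/q_5 = 8144/511
  p_6/q_6 = 121905/7649
q_5 = 511 ≤ 649 < 7649 = q_6, so the answer is 8144/511.

8144/511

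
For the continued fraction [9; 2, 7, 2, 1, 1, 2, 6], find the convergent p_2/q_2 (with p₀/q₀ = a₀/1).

142/15

Using pₖ = aₖpₖ₋₁ + pₖ₋₂, qₖ = aₖqₖ₋₁ + qₖ₋₂ (with p₋₁=1, p₋₂=0, q₋₁=0, q₋₂=1):
  k=0: a=9, p=9, q=1
  k=1: a=2, p=19, q=2
  k=2: a=7, p=142, q=15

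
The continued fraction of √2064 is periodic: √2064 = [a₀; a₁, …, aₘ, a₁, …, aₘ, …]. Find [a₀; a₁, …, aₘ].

a₀ = ⌊√2064⌋ = 45.
With m₀=0, d₀=1 and mₖ₊₁ = dₖaₖ − mₖ, dₖ₊₁ = (n − mₖ₊₁²)/dₖ, aₖ₊₁ = ⌊(a₀+mₖ₊₁)/dₖ₊₁⌋:
  k=1: m=45, d=39, a=2
  k=2: m=33, d=25, a=3
  k=3: m=42, d=12, a=7
  k=4: m=42, d=25, a=3
  k=5: m=33, d=39, a=2
  k=6: m=45, d=1, a=90
d=1 and a=2a₀=90 at k=6, so the next step gives (m, d) = (45, 39) again — its k=1 value — and the period has length 6.

[45; 2, 3, 7, 3, 2, 90]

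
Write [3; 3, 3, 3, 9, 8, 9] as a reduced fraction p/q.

75003/22708

Using pₖ = aₖpₖ₋₁ + pₖ₋₂ and qₖ = aₖqₖ₋₁ + qₖ₋₂:
  k=0: a=3, p=3, q=1
  k=1: a=3, p=10, q=3
  k=2: a=3, p=33, q=10
  k=3: a=3, p=109, q=33
  k=4: a=9, p=1014, q=307
  k=5: a=8, p=8221, q=2489
  k=6: a=9, p=75003, q=22708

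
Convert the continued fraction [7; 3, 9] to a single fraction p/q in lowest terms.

205/28

Using pₖ = aₖpₖ₋₁ + pₖ₋₂ and qₖ = aₖqₖ₋₁ + qₖ₋₂:
  k=0: a=7, p=7, q=1
  k=1: a=3, p=22, q=3
  k=2: a=9, p=205, q=28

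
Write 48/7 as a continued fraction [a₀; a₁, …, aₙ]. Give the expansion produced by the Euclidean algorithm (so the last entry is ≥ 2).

48 = 6×7 + 6
7 = 1×6 + 1
6 = 6×1 + 0  (stop)
So 48/7 = [6; 1, 6].

[6; 1, 6]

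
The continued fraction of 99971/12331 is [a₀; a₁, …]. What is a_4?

3

99971 = 8·12331 + 1323   →  a_0 = 8
12331 = 9·1323 + 424   →  a_1 = 9
1323 = 3·424 + 51   →  a_2 = 3
424 = 8·51 + 16   →  a_3 = 8
51 = 3·16 + 3   →  a_4 = 3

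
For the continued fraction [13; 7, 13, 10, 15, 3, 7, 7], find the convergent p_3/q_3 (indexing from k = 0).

12182/927

Using pₖ = aₖpₖ₋₁ + pₖ₋₂, qₖ = aₖqₖ₋₁ + qₖ₋₂ (with p₋₁=1, p₋₂=0, q₋₁=0, q₋₂=1):
  k=0: a=13, p=13, q=1
  k=1: a=7, p=92, q=7
  k=2: a=13, p=1209, q=92
  k=3: a=10, p=12182, q=927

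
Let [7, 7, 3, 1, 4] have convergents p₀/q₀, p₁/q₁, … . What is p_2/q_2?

Using pₖ = aₖpₖ₋₁ + pₖ₋₂, qₖ = aₖqₖ₋₁ + qₖ₋₂ (with p₋₁=1, p₋₂=0, q₋₁=0, q₋₂=1):
  k=0: a=7, p=7, q=1
  k=1: a=7, p=50, q=7
  k=2: a=3, p=157, q=22

157/22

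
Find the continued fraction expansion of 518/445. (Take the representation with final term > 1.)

[1; 6, 10, 2, 3]

518 = 1×445 + 73
445 = 6×73 + 7
73 = 10×7 + 3
7 = 2×3 + 1
3 = 3×1 + 0  (stop)
So 518/445 = [1; 6, 10, 2, 3].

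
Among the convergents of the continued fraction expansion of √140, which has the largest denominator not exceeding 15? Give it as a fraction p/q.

√140 = [11; 1, 4, 1, 22, …] (period length 4).
Convergents:
  p_0/q_0 = 11/1
  p_1/q_1 = 12/1
  p_2/q_2 = 59/5
  p_3/q_3 = 71/6
  p_4/q_4 = 1621/137
q_3 = 6 ≤ 15 < 137 = q_4, so the answer is 71/6.

71/6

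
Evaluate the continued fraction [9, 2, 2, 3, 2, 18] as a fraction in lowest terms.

Using pₖ = aₖpₖ₋₁ + pₖ₋₂ and qₖ = aₖqₖ₋₁ + qₖ₋₂:
  k=0: a=9, p=9, q=1
  k=1: a=2, p=19, q=2
  k=2: a=2, p=47, q=5
  k=3: a=3, p=160, q=17
  k=4: a=2, p=367, q=39
  k=5: a=18, p=6766, q=719

6766/719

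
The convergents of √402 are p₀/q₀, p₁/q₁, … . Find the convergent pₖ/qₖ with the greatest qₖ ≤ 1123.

√402 = [20; 20, 40, …] (period length 2).
Convergents:
  p_0/q_0 = 20/1
  p_1/q_1 = 401/20
  p_2/q_2 = 16060/801
  p_3/q_3 = 321601/16040
q_2 = 801 ≤ 1123 < 16040 = q_3, so the answer is 16060/801.

16060/801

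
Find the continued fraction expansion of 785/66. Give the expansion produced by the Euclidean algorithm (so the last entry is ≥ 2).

[11; 1, 8, 2, 3]

785 = 11·66 + 59
66 = 1·59 + 7
59 = 8·7 + 3
7 = 2·3 + 1
3 = 3·1 + 0  (stop)
So 785/66 = [11; 1, 8, 2, 3].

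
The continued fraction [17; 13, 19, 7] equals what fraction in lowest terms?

Fold from the inside: start with 7/1.
  19 + 1/7 = 134/7
  13 + 7/134 = 1749/134
  17 + 134/1749 = 29867/1749

29867/1749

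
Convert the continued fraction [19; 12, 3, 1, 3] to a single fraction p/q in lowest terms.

3511/184

Fold from the inside: start with 3/1.
  1 + 1/3 = 4/3
  3 + 3/4 = 15/4
  12 + 4/15 = 184/15
  19 + 15/184 = 3511/184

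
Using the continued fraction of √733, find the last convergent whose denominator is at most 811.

√733 = [27; 13, 1, 1, 13, 54, …] (period length 5).
Convergents:
  p_0/q_0 = 27/1
  p_1/q_1 = 352/13
  p_2/q_2 = 379/14
  p_3/q_3 = 731/27
  p_4/q_4 = 9882/365
  p_5/q_5 = 534359/19737
q_4 = 365 ≤ 811 < 19737 = q_5, so the answer is 9882/365.

9882/365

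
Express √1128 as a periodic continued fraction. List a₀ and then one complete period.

a₀ = ⌊√1128⌋ = 33.
With m₀=0, d₀=1 and mₖ₊₁ = dₖaₖ − mₖ, dₖ₊₁ = (n − mₖ₊₁²)/dₖ, aₖ₊₁ = ⌊(a₀+mₖ₊₁)/dₖ₊₁⌋:
  k=1: m=33, d=39, a=1
  k=2: m=6, d=28, a=1
  k=3: m=22, d=23, a=2
  k=4: m=24, d=24, a=2
  k=5: m=24, d=23, a=2
  k=6: m=22, d=28, a=1
  k=7: m=6, d=39, a=1
  k=8: m=33, d=1, a=66
d=1 and a=2a₀=66 at k=8, so the next step gives (m, d) = (33, 39) again — its k=1 value — and the period has length 8.

[33; 1, 1, 2, 2, 2, 1, 1, 66]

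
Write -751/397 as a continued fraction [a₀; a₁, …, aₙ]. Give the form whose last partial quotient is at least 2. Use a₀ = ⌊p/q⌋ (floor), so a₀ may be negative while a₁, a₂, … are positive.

-751 = -2×397 + 43
397 = 9×43 + 10
43 = 4×10 + 3
10 = 3×3 + 1
3 = 3×1 + 0  (stop)
So -751/397 = [-2; 9, 4, 3, 3].

[-2; 9, 4, 3, 3]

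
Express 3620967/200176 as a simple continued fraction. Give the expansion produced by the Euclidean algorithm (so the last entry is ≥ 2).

[18; 11, 4, 17, 2, 10, 1, 10]

3620967 = 18·200176 + 17799
200176 = 11·17799 + 4387
17799 = 4·4387 + 251
4387 = 17·251 + 120
251 = 2·120 + 11
120 = 10·11 + 10
11 = 1·10 + 1
10 = 10·1 + 0  (stop)
So 3620967/200176 = [18; 11, 4, 17, 2, 10, 1, 10].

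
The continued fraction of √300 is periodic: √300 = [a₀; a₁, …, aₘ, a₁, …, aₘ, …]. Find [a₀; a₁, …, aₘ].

a₀ = ⌊√300⌋ = 17.
With m₀=0, d₀=1 and mₖ₊₁ = dₖaₖ − mₖ, dₖ₊₁ = (n − mₖ₊₁²)/dₖ, aₖ₊₁ = ⌊(a₀+mₖ₊₁)/dₖ₊₁⌋:
  k=1: m=17, d=11, a=3
  k=2: m=16, d=4, a=8
  k=3: m=16, d=11, a=3
  k=4: m=17, d=1, a=34
d=1 and a=2a₀=34 at k=4, so the next step gives (m, d) = (17, 11) again — its k=1 value — and the period has length 4.

[17; 3, 8, 3, 34]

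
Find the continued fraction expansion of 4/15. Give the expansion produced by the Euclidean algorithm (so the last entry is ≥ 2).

4 = 0*15 + 4
15 = 3*4 + 3
4 = 1*3 + 1
3 = 3*1 + 0  (stop)
So 4/15 = [0; 3, 1, 3].

[0; 3, 1, 3]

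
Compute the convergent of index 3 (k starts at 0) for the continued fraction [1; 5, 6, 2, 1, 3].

80/67

Using pₖ = aₖpₖ₋₁ + pₖ₋₂, qₖ = aₖqₖ₋₁ + qₖ₋₂ (with p₋₁=1, p₋₂=0, q₋₁=0, q₋₂=1):
  k=0: a=1, p=1, q=1
  k=1: a=5, p=6, q=5
  k=2: a=6, p=37, q=31
  k=3: a=2, p=80, q=67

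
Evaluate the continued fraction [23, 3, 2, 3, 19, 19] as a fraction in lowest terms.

205455/8821

Using pₖ = aₖpₖ₋₁ + pₖ₋₂ and qₖ = aₖqₖ₋₁ + qₖ₋₂:
  k=0: a=23, p=23, q=1
  k=1: a=3, p=70, q=3
  k=2: a=2, p=163, q=7
  k=3: a=3, p=559, q=24
  k=4: a=19, p=10784, q=463
  k=5: a=19, p=205455, q=8821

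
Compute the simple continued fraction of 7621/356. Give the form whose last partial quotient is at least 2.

7621 = 21·356 + 145
356 = 2·145 + 66
145 = 2·66 + 13
66 = 5·13 + 1
13 = 13·1 + 0  (stop)
So 7621/356 = [21; 2, 2, 5, 13].

[21; 2, 2, 5, 13]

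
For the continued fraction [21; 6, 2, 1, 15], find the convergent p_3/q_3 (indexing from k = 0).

402/19

Using pₖ = aₖpₖ₋₁ + pₖ₋₂, qₖ = aₖqₖ₋₁ + qₖ₋₂ (with p₋₁=1, p₋₂=0, q₋₁=0, q₋₂=1):
  k=0: a=21, p=21, q=1
  k=1: a=6, p=127, q=6
  k=2: a=2, p=275, q=13
  k=3: a=1, p=402, q=19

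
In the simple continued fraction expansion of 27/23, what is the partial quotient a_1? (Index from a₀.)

5

27 = 1·23 + 4   →  a_0 = 1
23 = 5·4 + 3   →  a_1 = 5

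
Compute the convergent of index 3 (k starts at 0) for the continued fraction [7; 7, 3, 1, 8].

207/29

Using pₖ = aₖpₖ₋₁ + pₖ₋₂, qₖ = aₖqₖ₋₁ + qₖ₋₂ (with p₋₁=1, p₋₂=0, q₋₁=0, q₋₂=1):
  k=0: a=7, p=7, q=1
  k=1: a=7, p=50, q=7
  k=2: a=3, p=157, q=22
  k=3: a=1, p=207, q=29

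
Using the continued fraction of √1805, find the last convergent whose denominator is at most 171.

2889/68

√1805 = [42; 2, 16, 2, 84, …] (period length 4).
Convergents:
  p_0/q_0 = 42/1
  p_1/q_1 = 85/2
  p_2/q_2 = 1402/33
  p_3/q_3 = 2889/68
  p_4/q_4 = 244078/5745
q_3 = 68 ≤ 171 < 5745 = q_4, so the answer is 2889/68.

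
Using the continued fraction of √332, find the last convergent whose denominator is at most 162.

1567/86

√332 = [18; 4, 1, 1, 8, 1, 1, 4, 36, …] (period length 8).
Convergents:
  p_0/q_0 = 18/1
  p_1/q_1 = 73/4
  p_2/q_2 = 91/5
  p_3/q_3 = 164/9
  p_4/q_4 = 1403/77
  p_5/q_5 = 1567/86
  p_6/q_6 = 2970/163
q_5 = 86 ≤ 162 < 163 = q_6, so the answer is 1567/86.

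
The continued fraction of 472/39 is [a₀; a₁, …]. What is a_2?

1

472 = 12·39 + 4   →  a_0 = 12
39 = 9·4 + 3   →  a_1 = 9
4 = 1·3 + 1   →  a_2 = 1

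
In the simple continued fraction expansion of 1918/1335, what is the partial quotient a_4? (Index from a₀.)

1918 = 1·1335 + 583   →  a_0 = 1
1335 = 2·583 + 169   →  a_1 = 2
583 = 3·169 + 76   →  a_2 = 3
169 = 2·76 + 17   →  a_3 = 2
76 = 4·17 + 8   →  a_4 = 4

4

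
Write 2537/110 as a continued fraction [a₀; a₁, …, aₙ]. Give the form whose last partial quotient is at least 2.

2537 = 23×110 + 7
110 = 15×7 + 5
7 = 1×5 + 2
5 = 2×2 + 1
2 = 2×1 + 0  (stop)
So 2537/110 = [23; 15, 1, 2, 2].

[23; 15, 1, 2, 2]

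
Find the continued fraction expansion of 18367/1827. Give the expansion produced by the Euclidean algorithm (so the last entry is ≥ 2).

[10; 18, 1, 5, 16]

18367 = 10*1827 + 97
1827 = 18*97 + 81
97 = 1*81 + 16
81 = 5*16 + 1
16 = 16*1 + 0  (stop)
So 18367/1827 = [10; 18, 1, 5, 16].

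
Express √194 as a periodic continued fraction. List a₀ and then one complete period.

[13; 1, 12, 1, 26]

a₀ = ⌊√194⌋ = 13.
With m₀=0, d₀=1 and mₖ₊₁ = dₖaₖ − mₖ, dₖ₊₁ = (n − mₖ₊₁²)/dₖ, aₖ₊₁ = ⌊(a₀+mₖ₊₁)/dₖ₊₁⌋:
  k=1: m=13, d=25, a=1
  k=2: m=12, d=2, a=12
  k=3: m=12, d=25, a=1
  k=4: m=13, d=1, a=26
d=1 and a=2a₀=26 at k=4, so the next step gives (m, d) = (13, 25) again — its k=1 value — and the period has length 4.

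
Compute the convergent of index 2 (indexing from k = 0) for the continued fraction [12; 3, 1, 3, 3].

Using pₖ = aₖpₖ₋₁ + pₖ₋₂, qₖ = aₖqₖ₋₁ + qₖ₋₂ (with p₋₁=1, p₋₂=0, q₋₁=0, q₋₂=1):
  k=0: a=12, p=12, q=1
  k=1: a=3, p=37, q=3
  k=2: a=1, p=49, q=4

49/4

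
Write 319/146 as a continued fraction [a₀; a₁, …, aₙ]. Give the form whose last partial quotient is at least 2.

319 = 2·146 + 27
146 = 5·27 + 11
27 = 2·11 + 5
11 = 2·5 + 1
5 = 5·1 + 0  (stop)
So 319/146 = [2; 5, 2, 2, 5].

[2; 5, 2, 2, 5]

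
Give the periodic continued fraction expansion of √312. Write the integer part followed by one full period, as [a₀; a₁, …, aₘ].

[17; 1, 1, 1, 34]

a₀ = ⌊√312⌋ = 17.
With m₀=0, d₀=1 and mₖ₊₁ = dₖaₖ − mₖ, dₖ₊₁ = (n − mₖ₊₁²)/dₖ, aₖ₊₁ = ⌊(a₀+mₖ₊₁)/dₖ₊₁⌋:
  k=1: m=17, d=23, a=1
  k=2: m=6, d=12, a=1
  k=3: m=6, d=23, a=1
  k=4: m=17, d=1, a=34
d=1 and a=2a₀=34 at k=4, so the next step gives (m, d) = (17, 23) again — its k=1 value — and the period has length 4.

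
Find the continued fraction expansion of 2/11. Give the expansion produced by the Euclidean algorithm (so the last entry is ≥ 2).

2 = 0*11 + 2
11 = 5*2 + 1
2 = 2*1 + 0  (stop)
So 2/11 = [0; 5, 2].

[0; 5, 2]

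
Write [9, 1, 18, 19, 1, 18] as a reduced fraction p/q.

71821/7220

Fold from the inside: start with 18/1.
  1 + 1/18 = 19/18
  19 + 18/19 = 379/19
  18 + 19/379 = 6841/379
  1 + 379/6841 = 7220/6841
  9 + 6841/7220 = 71821/7220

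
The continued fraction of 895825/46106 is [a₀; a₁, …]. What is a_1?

895825 = 19·46106 + 19811   →  a_0 = 19
46106 = 2·19811 + 6484   →  a_1 = 2

2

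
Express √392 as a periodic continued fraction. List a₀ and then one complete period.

[19; 1, 3, 1, 38]

a₀ = ⌊√392⌋ = 19.
With m₀=0, d₀=1 and mₖ₊₁ = dₖaₖ − mₖ, dₖ₊₁ = (n − mₖ₊₁²)/dₖ, aₖ₊₁ = ⌊(a₀+mₖ₊₁)/dₖ₊₁⌋:
  k=1: m=19, d=31, a=1
  k=2: m=12, d=8, a=3
  k=3: m=12, d=31, a=1
  k=4: m=19, d=1, a=38
d=1 and a=2a₀=38 at k=4, so the next step gives (m, d) = (19, 31) again — its k=1 value — and the period has length 4.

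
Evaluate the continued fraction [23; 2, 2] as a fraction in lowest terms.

Using pₖ = aₖpₖ₋₁ + pₖ₋₂ and qₖ = aₖqₖ₋₁ + qₖ₋₂:
  k=0: a=23, p=23, q=1
  k=1: a=2, p=47, q=2
  k=2: a=2, p=117, q=5

117/5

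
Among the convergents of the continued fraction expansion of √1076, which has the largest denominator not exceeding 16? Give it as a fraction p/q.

164/5

√1076 = [32; 1, 4, 16, 4, 1, 64, …] (period length 6).
Convergents:
  p_0/q_0 = 32/1
  p_1/q_1 = 33/1
  p_2/q_2 = 164/5
  p_3/q_3 = 2657/81
q_2 = 5 ≤ 16 < 81 = q_3, so the answer is 164/5.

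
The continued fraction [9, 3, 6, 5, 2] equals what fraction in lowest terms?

2003/215

Fold from the inside: start with 2/1.
  5 + 1/2 = 11/2
  6 + 2/11 = 68/11
  3 + 11/68 = 215/68
  9 + 68/215 = 2003/215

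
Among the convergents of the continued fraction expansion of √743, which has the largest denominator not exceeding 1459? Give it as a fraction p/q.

22924/841

√743 = [27; 3, 1, 7, 27, 7, 1, 3, 54, …] (period length 8).
Convergents:
  p_0/q_0 = 27/1
  p_1/q_1 = 82/3
  p_2/q_2 = 109/4
  p_3/q_3 = 845/31
  p_4/q_4 = 22924/841
  p_5/q_5 = 161313/5918
q_4 = 841 ≤ 1459 < 5918 = q_5, so the answer is 22924/841.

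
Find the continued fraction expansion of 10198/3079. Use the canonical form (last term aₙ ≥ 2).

10198 = 3*3079 + 961
3079 = 3*961 + 196
961 = 4*196 + 177
196 = 1*177 + 19
177 = 9*19 + 6
19 = 3*6 + 1
6 = 6*1 + 0  (stop)
So 10198/3079 = [3; 3, 4, 1, 9, 3, 6].

[3; 3, 4, 1, 9, 3, 6]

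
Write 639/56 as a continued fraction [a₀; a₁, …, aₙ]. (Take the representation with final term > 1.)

[11; 2, 2, 3, 3]

639 = 11·56 + 23
56 = 2·23 + 10
23 = 2·10 + 3
10 = 3·3 + 1
3 = 3·1 + 0  (stop)
So 639/56 = [11; 2, 2, 3, 3].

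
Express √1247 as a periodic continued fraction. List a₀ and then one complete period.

[35; 3, 5, 9, 1, 9, 5, 3, 70]

a₀ = ⌊√1247⌋ = 35.
With m₀=0, d₀=1 and mₖ₊₁ = dₖaₖ − mₖ, dₖ₊₁ = (n − mₖ₊₁²)/dₖ, aₖ₊₁ = ⌊(a₀+mₖ₊₁)/dₖ₊₁⌋:
  k=1: m=35, d=22, a=3
  k=2: m=31, d=13, a=5
  k=3: m=34, d=7, a=9
  k=4: m=29, d=58, a=1
  k=5: m=29, d=7, a=9
  k=6: m=34, d=13, a=5
  k=7: m=31, d=22, a=3
  k=8: m=35, d=1, a=70
d=1 and a=2a₀=70 at k=8, so the next step gives (m, d) = (35, 22) again — its k=1 value — and the period has length 8.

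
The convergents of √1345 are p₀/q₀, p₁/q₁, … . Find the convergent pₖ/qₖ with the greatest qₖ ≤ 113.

√1345 = [36; 1, 2, 14, 2, 1, 72, …] (period length 6).
Convergents:
  p_0/q_0 = 36/1
  p_1/q_1 = 37/1
  p_2/q_2 = 110/3
  p_3/q_3 = 1577/43
  p_4/q_4 = 3264/89
  p_5/q_5 = 4841/132
q_4 = 89 ≤ 113 < 132 = q_5, so the answer is 3264/89.

3264/89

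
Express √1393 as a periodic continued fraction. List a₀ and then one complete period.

a₀ = ⌊√1393⌋ = 37.
With m₀=0, d₀=1 and mₖ₊₁ = dₖaₖ − mₖ, dₖ₊₁ = (n − mₖ₊₁²)/dₖ, aₖ₊₁ = ⌊(a₀+mₖ₊₁)/dₖ₊₁⌋:
  k=1: m=37, d=24, a=3
  k=2: m=35, d=7, a=10
  k=3: m=35, d=24, a=3
  k=4: m=37, d=1, a=74
d=1 and a=2a₀=74 at k=4, so the next step gives (m, d) = (37, 24) again — its k=1 value — and the period has length 4.

[37; 3, 10, 3, 74]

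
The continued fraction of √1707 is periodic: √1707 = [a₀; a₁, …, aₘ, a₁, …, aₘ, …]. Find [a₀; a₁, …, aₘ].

a₀ = ⌊√1707⌋ = 41.
With m₀=0, d₀=1 and mₖ₊₁ = dₖaₖ − mₖ, dₖ₊₁ = (n − mₖ₊₁²)/dₖ, aₖ₊₁ = ⌊(a₀+mₖ₊₁)/dₖ₊₁⌋:
  k=1: m=41, d=26, a=3
  k=2: m=37, d=13, a=6
  k=3: m=41, d=2, a=41
  k=4: m=41, d=13, a=6
  k=5: m=37, d=26, a=3
  k=6: m=41, d=1, a=82
d=1 and a=2a₀=82 at k=6, so the next step gives (m, d) = (41, 26) again — its k=1 value — and the period has length 6.

[41; 3, 6, 41, 6, 3, 82]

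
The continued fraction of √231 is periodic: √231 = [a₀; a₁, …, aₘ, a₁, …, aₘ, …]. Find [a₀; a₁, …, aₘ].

a₀ = ⌊√231⌋ = 15.
With m₀=0, d₀=1 and mₖ₊₁ = dₖaₖ − mₖ, dₖ₊₁ = (n − mₖ₊₁²)/dₖ, aₖ₊₁ = ⌊(a₀+mₖ₊₁)/dₖ₊₁⌋:
  k=1: m=15, d=6, a=5
  k=2: m=15, d=1, a=30
d=1 and a=2a₀=30 at k=2, so the next step gives (m, d) = (15, 6) again — its k=1 value — and the period has length 2.

[15; 5, 30]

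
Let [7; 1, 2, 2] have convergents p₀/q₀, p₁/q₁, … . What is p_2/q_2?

23/3

Using pₖ = aₖpₖ₋₁ + pₖ₋₂, qₖ = aₖqₖ₋₁ + qₖ₋₂ (with p₋₁=1, p₋₂=0, q₋₁=0, q₋₂=1):
  k=0: a=7, p=7, q=1
  k=1: a=1, p=8, q=1
  k=2: a=2, p=23, q=3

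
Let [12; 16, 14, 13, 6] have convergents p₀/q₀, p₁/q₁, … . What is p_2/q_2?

Using pₖ = aₖpₖ₋₁ + pₖ₋₂, qₖ = aₖqₖ₋₁ + qₖ₋₂ (with p₋₁=1, p₋₂=0, q₋₁=0, q₋₂=1):
  k=0: a=12, p=12, q=1
  k=1: a=16, p=193, q=16
  k=2: a=14, p=2714, q=225

2714/225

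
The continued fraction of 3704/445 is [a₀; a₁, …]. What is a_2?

11

3704 = 8·445 + 144   →  a_0 = 8
445 = 3·144 + 13   →  a_1 = 3
144 = 11·13 + 1   →  a_2 = 11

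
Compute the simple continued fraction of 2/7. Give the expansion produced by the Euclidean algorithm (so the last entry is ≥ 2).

2 = 0*7 + 2
7 = 3*2 + 1
2 = 2*1 + 0  (stop)
So 2/7 = [0; 3, 2].

[0; 3, 2]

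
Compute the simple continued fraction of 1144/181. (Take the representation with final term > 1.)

[6; 3, 8, 3, 2]

1144 = 6·181 + 58
181 = 3·58 + 7
58 = 8·7 + 2
7 = 3·2 + 1
2 = 2·1 + 0  (stop)
So 1144/181 = [6; 3, 8, 3, 2].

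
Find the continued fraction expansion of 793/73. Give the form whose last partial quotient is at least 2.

[10; 1, 6, 3, 3]

793 = 10×73 + 63
73 = 1×63 + 10
63 = 6×10 + 3
10 = 3×3 + 1
3 = 3×1 + 0  (stop)
So 793/73 = [10; 1, 6, 3, 3].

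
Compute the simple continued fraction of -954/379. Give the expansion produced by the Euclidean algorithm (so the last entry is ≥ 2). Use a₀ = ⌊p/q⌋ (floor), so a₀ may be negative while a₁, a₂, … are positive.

[-3; 2, 14, 13]

-954 = -3×379 + 183
379 = 2×183 + 13
183 = 14×13 + 1
13 = 13×1 + 0  (stop)
So -954/379 = [-3; 2, 14, 13].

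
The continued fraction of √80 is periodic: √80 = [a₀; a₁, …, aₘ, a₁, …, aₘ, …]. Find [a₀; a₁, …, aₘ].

[8; 1, 16]

a₀ = ⌊√80⌋ = 8.
With m₀=0, d₀=1 and mₖ₊₁ = dₖaₖ − mₖ, dₖ₊₁ = (n − mₖ₊₁²)/dₖ, aₖ₊₁ = ⌊(a₀+mₖ₊₁)/dₖ₊₁⌋:
  k=1: m=8, d=16, a=1
  k=2: m=8, d=1, a=16
d=1 and a=2a₀=16 at k=2, so the next step gives (m, d) = (8, 16) again — its k=1 value — and the period has length 2.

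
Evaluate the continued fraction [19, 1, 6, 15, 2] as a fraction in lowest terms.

Using pₖ = aₖpₖ₋₁ + pₖ₋₂ and qₖ = aₖqₖ₋₁ + qₖ₋₂:
  k=0: a=19, p=19, q=1
  k=1: a=1, p=20, q=1
  k=2: a=6, p=139, q=7
  k=3: a=15, p=2105, q=106
  k=4: a=2, p=4349, q=219

4349/219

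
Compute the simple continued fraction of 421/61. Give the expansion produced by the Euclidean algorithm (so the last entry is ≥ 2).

[6; 1, 9, 6]

421 = 6*61 + 55
61 = 1*55 + 6
55 = 9*6 + 1
6 = 6*1 + 0  (stop)
So 421/61 = [6; 1, 9, 6].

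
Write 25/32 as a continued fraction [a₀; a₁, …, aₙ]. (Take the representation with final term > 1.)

[0; 1, 3, 1, 1, 3]

25 = 0·32 + 25
32 = 1·25 + 7
25 = 3·7 + 4
7 = 1·4 + 3
4 = 1·3 + 1
3 = 3·1 + 0  (stop)
So 25/32 = [0; 1, 3, 1, 1, 3].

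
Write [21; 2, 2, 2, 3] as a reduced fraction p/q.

878/41

Using pₖ = aₖpₖ₋₁ + pₖ₋₂ and qₖ = aₖqₖ₋₁ + qₖ₋₂:
  k=0: a=21, p=21, q=1
  k=1: a=2, p=43, q=2
  k=2: a=2, p=107, q=5
  k=3: a=2, p=257, q=12
  k=4: a=3, p=878, q=41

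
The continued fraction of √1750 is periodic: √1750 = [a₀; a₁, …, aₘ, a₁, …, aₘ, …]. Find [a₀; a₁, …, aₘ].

a₀ = ⌊√1750⌋ = 41.
With m₀=0, d₀=1 and mₖ₊₁ = dₖaₖ − mₖ, dₖ₊₁ = (n − mₖ₊₁²)/dₖ, aₖ₊₁ = ⌊(a₀+mₖ₊₁)/dₖ₊₁⌋:
  k=1: m=41, d=69, a=1
  k=2: m=28, d=14, a=4
  k=3: m=28, d=69, a=1
  k=4: m=41, d=1, a=82
d=1 and a=2a₀=82 at k=4, so the next step gives (m, d) = (41, 69) again — its k=1 value — and the period has length 4.

[41; 1, 4, 1, 82]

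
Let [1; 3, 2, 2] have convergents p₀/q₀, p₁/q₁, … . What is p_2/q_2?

Using pₖ = aₖpₖ₋₁ + pₖ₋₂, qₖ = aₖqₖ₋₁ + qₖ₋₂ (with p₋₁=1, p₋₂=0, q₋₁=0, q₋₂=1):
  k=0: a=1, p=1, q=1
  k=1: a=3, p=4, q=3
  k=2: a=2, p=9, q=7

9/7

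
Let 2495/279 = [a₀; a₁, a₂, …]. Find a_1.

2495 = 8·279 + 263   →  a_0 = 8
279 = 1·263 + 16   →  a_1 = 1

1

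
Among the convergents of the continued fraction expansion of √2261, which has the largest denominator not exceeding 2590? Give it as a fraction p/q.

√2261 = [47; 1, 1, 4, 1, 1, 94, …] (period length 6).
Convergents:
  p_0/q_0 = 47/1
  p_1/q_1 = 48/1
  p_2/q_2 = 95/2
  p_3/q_3 = 428/9
  p_4/q_4 = 523/11
  p_5/q_5 = 951/20
  p_6/q_6 = 89917/1891
  p_7/q_7 = 90868/1911
  p_8/q_8 = 180785/3802
q_7 = 1911 ≤ 2590 < 3802 = q_8, so the answer is 90868/1911.

90868/1911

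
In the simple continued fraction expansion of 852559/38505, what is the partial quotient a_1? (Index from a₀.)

7

852559 = 22·38505 + 5449   →  a_0 = 22
38505 = 7·5449 + 362   →  a_1 = 7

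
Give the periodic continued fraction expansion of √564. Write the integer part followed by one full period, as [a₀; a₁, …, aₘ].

[23; 1, 2, 1, 46]

a₀ = ⌊√564⌋ = 23.
With m₀=0, d₀=1 and mₖ₊₁ = dₖaₖ − mₖ, dₖ₊₁ = (n − mₖ₊₁²)/dₖ, aₖ₊₁ = ⌊(a₀+mₖ₊₁)/dₖ₊₁⌋:
  k=1: m=23, d=35, a=1
  k=2: m=12, d=12, a=2
  k=3: m=12, d=35, a=1
  k=4: m=23, d=1, a=46
d=1 and a=2a₀=46 at k=4, so the next step gives (m, d) = (23, 35) again — its k=1 value — and the period has length 4.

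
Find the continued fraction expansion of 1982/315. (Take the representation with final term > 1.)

[6; 3, 2, 2, 1, 3, 1, 2]

1982 = 6×315 + 92
315 = 3×92 + 39
92 = 2×39 + 14
39 = 2×14 + 11
14 = 1×11 + 3
11 = 3×3 + 2
3 = 1×2 + 1
2 = 2×1 + 0  (stop)
So 1982/315 = [6; 3, 2, 2, 1, 3, 1, 2].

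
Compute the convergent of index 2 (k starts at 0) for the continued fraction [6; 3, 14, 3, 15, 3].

Using pₖ = aₖpₖ₋₁ + pₖ₋₂, qₖ = aₖqₖ₋₁ + qₖ₋₂ (with p₋₁=1, p₋₂=0, q₋₁=0, q₋₂=1):
  k=0: a=6, p=6, q=1
  k=1: a=3, p=19, q=3
  k=2: a=14, p=272, q=43

272/43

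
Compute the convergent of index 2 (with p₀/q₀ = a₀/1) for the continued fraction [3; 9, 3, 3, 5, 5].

87/28

Using pₖ = aₖpₖ₋₁ + pₖ₋₂, qₖ = aₖqₖ₋₁ + qₖ₋₂ (with p₋₁=1, p₋₂=0, q₋₁=0, q₋₂=1):
  k=0: a=3, p=3, q=1
  k=1: a=9, p=28, q=9
  k=2: a=3, p=87, q=28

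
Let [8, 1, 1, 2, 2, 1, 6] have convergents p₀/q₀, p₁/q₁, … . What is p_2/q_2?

17/2

Using pₖ = aₖpₖ₋₁ + pₖ₋₂, qₖ = aₖqₖ₋₁ + qₖ₋₂ (with p₋₁=1, p₋₂=0, q₋₁=0, q₋₂=1):
  k=0: a=8, p=8, q=1
  k=1: a=1, p=9, q=1
  k=2: a=1, p=17, q=2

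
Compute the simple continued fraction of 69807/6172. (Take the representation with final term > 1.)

69807 = 11×6172 + 1915
6172 = 3×1915 + 427
1915 = 4×427 + 207
427 = 2×207 + 13
207 = 15×13 + 12
13 = 1×12 + 1
12 = 12×1 + 0  (stop)
So 69807/6172 = [11; 3, 4, 2, 15, 1, 12].

[11; 3, 4, 2, 15, 1, 12]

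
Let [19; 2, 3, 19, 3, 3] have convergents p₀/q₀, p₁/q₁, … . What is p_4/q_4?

Using pₖ = aₖpₖ₋₁ + pₖ₋₂, qₖ = aₖqₖ₋₁ + qₖ₋₂ (with p₋₁=1, p₋₂=0, q₋₁=0, q₋₂=1):
  k=0: a=19, p=19, q=1
  k=1: a=2, p=39, q=2
  k=2: a=3, p=136, q=7
  k=3: a=19, p=2623, q=135
  k=4: a=3, p=8005, q=412

8005/412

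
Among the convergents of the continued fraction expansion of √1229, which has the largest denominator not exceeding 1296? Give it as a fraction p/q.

√1229 = [35; 17, 1, 1, 17, 70, …] (period length 5).
Convergents:
  p_0/q_0 = 35/1
  p_1/q_1 = 596/17
  p_2/q_2 = 631/18
  p_3/q_3 = 1227/35
  p_4/q_4 = 21490/613
  p_5/q_5 = 1505527/42945
q_4 = 613 ≤ 1296 < 42945 = q_5, so the answer is 21490/613.

21490/613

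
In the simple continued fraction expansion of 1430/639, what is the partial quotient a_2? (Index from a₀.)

1430 = 2·639 + 152   →  a_0 = 2
639 = 4·152 + 31   →  a_1 = 4
152 = 4·31 + 28   →  a_2 = 4

4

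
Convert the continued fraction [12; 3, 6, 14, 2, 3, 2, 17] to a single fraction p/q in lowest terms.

Using pₖ = aₖpₖ₋₁ + pₖ₋₂ and qₖ = aₖqₖ₋₁ + qₖ₋₂:
  k=0: a=12, p=12, q=1
  k=1: a=3, p=37, q=3
  k=2: a=6, p=234, q=19
  k=3: a=14, p=3313, q=269
  k=4: a=2, p=6860, q=557
  k=5: a=3, p=23893, q=1940
  k=6: a=2, p=54646, q=4437
  k=7: a=17, p=952875, q=77369

952875/77369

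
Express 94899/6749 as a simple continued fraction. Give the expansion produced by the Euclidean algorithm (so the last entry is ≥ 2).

94899 = 14·6749 + 413
6749 = 16·413 + 141
413 = 2·141 + 131
141 = 1·131 + 10
131 = 13·10 + 1
10 = 10·1 + 0  (stop)
So 94899/6749 = [14; 16, 2, 1, 13, 10].

[14; 16, 2, 1, 13, 10]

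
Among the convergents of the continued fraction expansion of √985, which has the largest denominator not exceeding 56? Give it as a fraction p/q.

√985 = [31; 2, 1, 1, 2, 62, …] (period length 5).
Convergents:
  p_0/q_0 = 31/1
  p_1/q_1 = 63/2
  p_2/q_2 = 94/3
  p_3/q_3 = 157/5
  p_4/q_4 = 408/13
  p_5/q_5 = 25453/811
q_4 = 13 ≤ 56 < 811 = q_5, so the answer is 408/13.

408/13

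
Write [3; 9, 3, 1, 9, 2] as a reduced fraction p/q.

Fold from the inside: start with 2/1.
  9 + 1/2 = 19/2
  1 + 2/19 = 21/19
  3 + 19/21 = 82/21
  9 + 21/82 = 759/82
  3 + 82/759 = 2359/759

2359/759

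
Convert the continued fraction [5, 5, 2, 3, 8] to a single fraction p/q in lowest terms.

1633/315

Using pₖ = aₖpₖ₋₁ + pₖ₋₂ and qₖ = aₖqₖ₋₁ + qₖ₋₂:
  k=0: a=5, p=5, q=1
  k=1: a=5, p=26, q=5
  k=2: a=2, p=57, q=11
  k=3: a=3, p=197, q=38
  k=4: a=8, p=1633, q=315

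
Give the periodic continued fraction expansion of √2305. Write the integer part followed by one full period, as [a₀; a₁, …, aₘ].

[48; 96]

a₀ = ⌊√2305⌋ = 48.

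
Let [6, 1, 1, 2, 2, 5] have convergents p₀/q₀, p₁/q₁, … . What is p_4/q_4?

Using pₖ = aₖpₖ₋₁ + pₖ₋₂, qₖ = aₖqₖ₋₁ + qₖ₋₂ (with p₋₁=1, p₋₂=0, q₋₁=0, q₋₂=1):
  k=0: a=6, p=6, q=1
  k=1: a=1, p=7, q=1
  k=2: a=1, p=13, q=2
  k=3: a=2, p=33, q=5
  k=4: a=2, p=79, q=12

79/12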